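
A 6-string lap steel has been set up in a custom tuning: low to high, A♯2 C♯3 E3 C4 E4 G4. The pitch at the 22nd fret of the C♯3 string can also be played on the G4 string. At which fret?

4

C♯3 at fret 22 is C♯3 + 22 semitones = B4.
The open G4 string is 18 semitones above the open C♯3, so the same pitch on the G4 string lies at fret 22 − 18 = 4.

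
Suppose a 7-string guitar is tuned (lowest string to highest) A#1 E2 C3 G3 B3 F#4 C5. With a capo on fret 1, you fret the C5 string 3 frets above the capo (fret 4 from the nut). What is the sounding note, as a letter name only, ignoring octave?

The capo raises the open C5 by 1 semitone to C#5; fretting 3 more gives C5 + 1 + 3 = C5 + 4 semitones, landing on E.

E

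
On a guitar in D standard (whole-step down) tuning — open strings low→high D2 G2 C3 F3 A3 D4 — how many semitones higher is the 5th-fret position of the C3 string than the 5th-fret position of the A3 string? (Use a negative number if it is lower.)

-9 semitones

C3 at fret 5 → F3 (MIDI 53); A3 at fret 5 → D4 (MIDI 62).
53 − 62 = -9, so the two pitches are 9 semitones apart.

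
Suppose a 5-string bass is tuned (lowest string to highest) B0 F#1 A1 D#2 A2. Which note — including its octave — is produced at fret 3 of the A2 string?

Each fret is one semitone, so A2 + 3 = C3.

C3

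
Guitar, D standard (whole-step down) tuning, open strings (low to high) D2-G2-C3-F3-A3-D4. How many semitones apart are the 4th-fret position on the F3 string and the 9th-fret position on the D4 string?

F3 at fret 4 → A3 (MIDI 57); D4 at fret 9 → B4 (MIDI 71).
57 − 71 = -14, so the two pitches are 14 semitones apart, with B4 the higher.

14 semitones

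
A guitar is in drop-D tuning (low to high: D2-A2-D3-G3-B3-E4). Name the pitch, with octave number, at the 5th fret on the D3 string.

The open D3 string plus 5 semitones: D–D#–E–F–F#–G.
No B→C boundary is crossed, so the octave stays at 3.

G3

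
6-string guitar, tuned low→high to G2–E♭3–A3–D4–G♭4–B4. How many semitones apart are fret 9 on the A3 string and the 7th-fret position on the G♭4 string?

7 semitones

A3 at fret 9 → G♭4 (MIDI 66); G♭4 at fret 7 → D♭5 (MIDI 73).
66 − 73 = -7, so the two pitches are 7 semitones apart, with D♭5 the higher.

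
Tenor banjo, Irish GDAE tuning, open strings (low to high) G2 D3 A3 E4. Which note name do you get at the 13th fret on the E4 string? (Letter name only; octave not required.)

The open E4 string plus 13 semitones: E–F–F#–G–…–D#–E–F.

F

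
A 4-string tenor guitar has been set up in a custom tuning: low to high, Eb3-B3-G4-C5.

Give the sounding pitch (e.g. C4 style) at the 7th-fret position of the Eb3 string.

Each fret is one semitone, so Eb3 + 7 = Bb3.

Bb3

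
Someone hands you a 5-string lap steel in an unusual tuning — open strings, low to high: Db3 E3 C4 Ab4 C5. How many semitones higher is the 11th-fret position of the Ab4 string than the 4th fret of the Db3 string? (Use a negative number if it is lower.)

Ab4 at fret 11 → G5 (MIDI 79); Db3 at fret 4 → F3 (MIDI 53).
79 − 53 = 26, so the two pitches are 26 semitones apart.

26 semitones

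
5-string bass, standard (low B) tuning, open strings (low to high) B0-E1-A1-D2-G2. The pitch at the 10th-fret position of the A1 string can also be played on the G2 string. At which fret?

A1 at fret 10 is A1 + 10 semitones = G2.
The open G2 string is 10 semitones above the open A1, so the same pitch on the G2 string lies at fret 10 − 10 = 0.

0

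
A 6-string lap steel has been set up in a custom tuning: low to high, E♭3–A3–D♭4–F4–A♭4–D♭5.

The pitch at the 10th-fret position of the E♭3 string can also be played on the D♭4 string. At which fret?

Fret 10 on E♭3 is MIDI 51 + 10 = 61 (D♭4). On the D♭4 string (open MIDI 61), that pitch is 61 − 61 = fret 0.

0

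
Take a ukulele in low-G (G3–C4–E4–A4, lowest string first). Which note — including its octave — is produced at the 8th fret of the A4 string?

F5

A4 is MIDI 69. Adding 8 gives 77, which is F5.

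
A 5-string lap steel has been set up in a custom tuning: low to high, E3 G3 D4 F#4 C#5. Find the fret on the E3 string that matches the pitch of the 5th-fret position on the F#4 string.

19

F#4 at fret 5 is F#4 + 5 semitones = B4.
The open E3 string is 14 semitones below the open F#4, so the same pitch on the E3 string lies at fret 5 + 14 = 19.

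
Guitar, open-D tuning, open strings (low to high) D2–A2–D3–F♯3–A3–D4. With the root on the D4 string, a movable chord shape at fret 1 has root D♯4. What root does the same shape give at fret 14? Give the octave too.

E5

Moving from fret 1 to fret 14 shifts the root by 13 semitones.
D♯4 up 13 semitones is E5.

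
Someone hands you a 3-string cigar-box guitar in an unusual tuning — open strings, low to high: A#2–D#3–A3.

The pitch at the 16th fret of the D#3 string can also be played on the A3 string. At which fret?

10

D#3 at fret 16 is D#3 + 16 semitones = G4.
The open A3 string is 6 semitones above the open D#3, so the same pitch on the A3 string lies at fret 16 − 6 = 10.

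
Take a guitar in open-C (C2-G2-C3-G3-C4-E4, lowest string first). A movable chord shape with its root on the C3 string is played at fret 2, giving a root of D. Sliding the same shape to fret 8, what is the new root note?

Moving from fret 2 to fret 8 shifts the root by 6 semitones.
D up 6 semitones is G#.

G#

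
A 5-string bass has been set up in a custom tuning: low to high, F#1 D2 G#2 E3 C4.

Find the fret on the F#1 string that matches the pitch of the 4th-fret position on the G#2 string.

18

G#2 at fret 4 is G#2 + 4 semitones = C3.
The open F#1 string is 14 semitones below the open G#2, so the same pitch on the F#1 string lies at fret 4 + 14 = 18.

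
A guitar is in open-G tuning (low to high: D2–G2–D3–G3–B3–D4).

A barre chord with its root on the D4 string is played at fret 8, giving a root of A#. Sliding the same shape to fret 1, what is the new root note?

Moving from fret 8 to fret 1 shifts the root by -7 semitones.
A# down 7 semitones is D#.

D#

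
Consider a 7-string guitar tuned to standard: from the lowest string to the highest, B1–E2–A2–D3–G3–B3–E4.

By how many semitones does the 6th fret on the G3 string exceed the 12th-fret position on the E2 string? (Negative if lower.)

9 semitones

G3 at fret 6 → C#4 (MIDI 61); E2 at fret 12 → E3 (MIDI 52).
61 − 52 = 9, so the two pitches are 9 semitones apart.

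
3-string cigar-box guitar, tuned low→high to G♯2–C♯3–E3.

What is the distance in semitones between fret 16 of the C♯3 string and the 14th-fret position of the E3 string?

1 semitone

C♯3 at fret 16 → F4 (MIDI 65); E3 at fret 14 → F♯4 (MIDI 66).
65 − 66 = -1, so the two pitches are 1 semitone apart, with F♯4 the higher.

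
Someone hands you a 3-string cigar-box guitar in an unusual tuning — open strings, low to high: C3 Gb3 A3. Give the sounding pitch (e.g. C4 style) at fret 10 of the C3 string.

C3 is MIDI 48. Adding 10 gives 58, which is Bb3.

Bb3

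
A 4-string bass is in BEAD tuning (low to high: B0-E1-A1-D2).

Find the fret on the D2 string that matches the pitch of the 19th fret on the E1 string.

Fret 19 on E1 is MIDI 28 + 19 = 47 (B2). On the D2 string (open MIDI 38), that pitch is 47 − 38 = fret 9.

9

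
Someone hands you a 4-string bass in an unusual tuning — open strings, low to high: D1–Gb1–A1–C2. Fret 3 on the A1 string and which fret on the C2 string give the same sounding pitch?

Fret 3 on A1 is MIDI 33 + 3 = 36 (C2). On the C2 string (open MIDI 36), that pitch is 36 − 36 = fret 0.

0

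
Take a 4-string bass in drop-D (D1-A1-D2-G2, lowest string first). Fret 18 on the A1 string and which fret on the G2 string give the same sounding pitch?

Fret 18 on A1 is MIDI 33 + 18 = 51 (D♯3). On the G2 string (open MIDI 43), that pitch is 51 − 43 = fret 8.

8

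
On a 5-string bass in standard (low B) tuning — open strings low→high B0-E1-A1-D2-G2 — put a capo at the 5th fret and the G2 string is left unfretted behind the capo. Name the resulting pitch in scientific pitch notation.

The capo raises the open G2 by 5 semitones to C3; fretting 0 more gives G2 + 5 + 0 = G2 + 5 semitones = C3.

C3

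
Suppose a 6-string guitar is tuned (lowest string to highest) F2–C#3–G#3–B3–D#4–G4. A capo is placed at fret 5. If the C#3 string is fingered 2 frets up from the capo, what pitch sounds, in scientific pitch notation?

The capo raises the open C#3 by 5 semitones to F#3; fretting 2 more gives C#3 + 5 + 2 = C#3 + 7 semitones = G#3.

G#3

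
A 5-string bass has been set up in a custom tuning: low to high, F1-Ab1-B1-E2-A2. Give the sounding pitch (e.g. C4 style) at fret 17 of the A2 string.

The open A2 string plus 17 semitones: A–Bb–B–C–…–C–Db–D.
The walk passes from B into C 2 times, so the octave number goes from 2 to 4.

D4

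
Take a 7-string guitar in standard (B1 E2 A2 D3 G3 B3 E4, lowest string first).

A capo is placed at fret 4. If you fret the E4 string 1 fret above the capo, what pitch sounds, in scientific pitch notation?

The capo raises the open E4 by 4 semitones to G#4; fretting 1 more gives E4 + 4 + 1 = E4 + 5 semitones = A4.

A4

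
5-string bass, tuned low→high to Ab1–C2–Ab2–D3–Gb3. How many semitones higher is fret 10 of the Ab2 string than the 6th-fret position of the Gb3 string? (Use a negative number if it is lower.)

Ab2 at fret 10 → Gb3 (MIDI 54); Gb3 at fret 6 → C4 (MIDI 60).
54 − 60 = -6, so the two pitches are 6 semitones apart.

-6 semitones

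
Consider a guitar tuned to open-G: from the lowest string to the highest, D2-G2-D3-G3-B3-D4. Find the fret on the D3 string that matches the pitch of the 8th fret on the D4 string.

D4 at fret 8 is D4 + 8 semitones = A♯4.
The open D3 string is 12 semitones below the open D4, so the same pitch on the D3 string lies at fret 8 + 12 = 20.

20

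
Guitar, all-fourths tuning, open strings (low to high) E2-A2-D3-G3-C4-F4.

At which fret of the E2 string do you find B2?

B2 is 7 semitones above the open E2 (E–F–F#–G–G#–A–A#–B), so it sits at fret 7.

7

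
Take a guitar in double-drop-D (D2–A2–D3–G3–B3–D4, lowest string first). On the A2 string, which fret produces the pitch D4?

D4 is 17 semitones above the open A2 (A–A#–B–C–…–C–C#–D), so it sits at fret 17.

17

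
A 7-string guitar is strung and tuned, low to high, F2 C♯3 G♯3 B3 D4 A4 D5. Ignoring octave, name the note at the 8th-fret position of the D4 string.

A♯

Each fret is one semitone, so D4 + 8 = A♯.
(Equivalently spelled B♭.)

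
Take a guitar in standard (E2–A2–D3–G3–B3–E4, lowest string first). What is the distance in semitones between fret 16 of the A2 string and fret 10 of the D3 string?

1 semitone

A2 at fret 16 → C#4 (MIDI 61); D3 at fret 10 → C4 (MIDI 60).
61 − 60 = 1, so the two pitches are 1 semitone apart, with C#4 the higher.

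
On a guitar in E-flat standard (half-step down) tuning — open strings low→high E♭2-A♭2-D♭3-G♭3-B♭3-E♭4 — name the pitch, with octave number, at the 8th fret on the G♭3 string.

G♭3 is MIDI 54. Adding 8 gives 62, which is D4.

D4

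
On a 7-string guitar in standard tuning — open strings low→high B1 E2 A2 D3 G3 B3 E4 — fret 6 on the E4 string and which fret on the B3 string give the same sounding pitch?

11

Fret 6 on E4 is MIDI 64 + 6 = 70 (A#4). On the B3 string (open MIDI 59), that pitch is 70 − 59 = fret 11.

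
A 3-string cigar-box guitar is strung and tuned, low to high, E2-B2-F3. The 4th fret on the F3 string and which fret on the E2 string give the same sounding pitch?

17

F3 at fret 4 is F3 + 4 semitones = A3.
The open E2 string is 13 semitones below the open F3, so the same pitch on the E2 string lies at fret 4 + 13 = 17.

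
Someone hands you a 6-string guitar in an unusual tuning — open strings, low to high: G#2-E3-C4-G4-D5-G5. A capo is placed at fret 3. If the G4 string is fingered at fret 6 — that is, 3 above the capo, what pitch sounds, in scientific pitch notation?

C#5

The capo raises the open G4 by 3 semitones to A#4; fretting 3 more gives G4 + 3 + 3 = G4 + 6 semitones = C#5.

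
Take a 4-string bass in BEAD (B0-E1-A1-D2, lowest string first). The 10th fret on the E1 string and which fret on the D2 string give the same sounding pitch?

0

E1 at fret 10 is E1 + 10 semitones = D2.
The open D2 string is 10 semitones above the open E1, so the same pitch on the D2 string lies at fret 10 − 10 = 0.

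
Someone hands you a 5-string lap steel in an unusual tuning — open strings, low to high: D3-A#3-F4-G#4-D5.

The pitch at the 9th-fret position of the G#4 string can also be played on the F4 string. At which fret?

12

G#4 at fret 9 is G#4 + 9 semitones = F5.
The open F4 string is 3 semitones below the open G#4, so the same pitch on the F4 string lies at fret 9 + 3 = 12.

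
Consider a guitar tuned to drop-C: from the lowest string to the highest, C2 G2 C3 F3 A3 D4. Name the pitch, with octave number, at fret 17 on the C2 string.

Each fret is one semitone, so C2 + 17 = F3.

F3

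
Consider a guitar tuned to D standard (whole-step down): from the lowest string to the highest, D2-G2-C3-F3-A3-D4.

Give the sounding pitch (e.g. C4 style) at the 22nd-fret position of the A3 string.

Each fret is one semitone, so A3 + 22 = G5.

G5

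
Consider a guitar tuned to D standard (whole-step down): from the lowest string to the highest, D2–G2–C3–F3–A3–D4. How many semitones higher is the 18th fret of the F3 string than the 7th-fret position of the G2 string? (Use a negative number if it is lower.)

21 semitones

F3 at fret 18 → B4 (MIDI 71); G2 at fret 7 → D3 (MIDI 50).
71 − 50 = 21, so the two pitches are 21 semitones apart.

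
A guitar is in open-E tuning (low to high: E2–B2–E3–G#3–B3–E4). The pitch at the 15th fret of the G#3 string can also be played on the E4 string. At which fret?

G#3 at fret 15 is G#3 + 15 semitones = B4.
The open E4 string is 8 semitones above the open G#3, so the same pitch on the E4 string lies at fret 15 − 8 = 7.

7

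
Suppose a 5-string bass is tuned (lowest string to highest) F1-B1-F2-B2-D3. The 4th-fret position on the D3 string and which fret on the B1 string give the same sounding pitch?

D3 at fret 4 is D3 + 4 semitones = G♭3.
The open B1 string is 15 semitones below the open D3, so the same pitch on the B1 string lies at fret 4 + 15 = 19.

19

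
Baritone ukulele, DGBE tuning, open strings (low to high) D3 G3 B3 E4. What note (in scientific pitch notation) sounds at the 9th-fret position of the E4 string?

The open E4 string plus 9 semitones: E–F–F#–G–G#–A–A#–B–C–C#.
The walk passes from B into C once, so the octave number goes from 4 to 5.
(Equivalently spelled Db5.)

C#5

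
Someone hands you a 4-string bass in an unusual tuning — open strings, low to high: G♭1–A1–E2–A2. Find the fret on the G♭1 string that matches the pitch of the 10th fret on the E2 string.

20

Fret 10 on E2 is MIDI 40 + 10 = 50 (D3). On the G♭1 string (open MIDI 30), that pitch is 50 − 30 = fret 20.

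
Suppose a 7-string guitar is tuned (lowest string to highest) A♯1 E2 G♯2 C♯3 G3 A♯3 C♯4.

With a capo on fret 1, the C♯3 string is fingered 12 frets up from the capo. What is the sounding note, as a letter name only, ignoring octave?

D

The capo raises the open C♯3 by 1 semitone to D3; fretting 12 more gives C♯3 + 1 + 12 = C♯3 + 13 semitones, landing on D.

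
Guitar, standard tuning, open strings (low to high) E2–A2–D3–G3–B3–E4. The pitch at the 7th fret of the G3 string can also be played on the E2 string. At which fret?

22

G3 at fret 7 is G3 + 7 semitones = D4.
The open E2 string is 15 semitones below the open G3, so the same pitch on the E2 string lies at fret 7 + 15 = 22.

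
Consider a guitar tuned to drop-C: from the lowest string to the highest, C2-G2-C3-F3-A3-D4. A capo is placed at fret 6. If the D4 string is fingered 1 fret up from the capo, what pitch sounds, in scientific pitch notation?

The capo raises the open D4 by 6 semitones to G#4; fretting 1 more gives D4 + 6 + 1 = D4 + 7 semitones = A4.

A4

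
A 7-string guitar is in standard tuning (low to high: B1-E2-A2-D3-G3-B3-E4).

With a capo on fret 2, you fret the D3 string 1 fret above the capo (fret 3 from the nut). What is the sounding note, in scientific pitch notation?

F3

The capo raises the open D3 by 2 semitones to E3; fretting 1 more gives D3 + 2 + 1 = D3 + 3 semitones = F3.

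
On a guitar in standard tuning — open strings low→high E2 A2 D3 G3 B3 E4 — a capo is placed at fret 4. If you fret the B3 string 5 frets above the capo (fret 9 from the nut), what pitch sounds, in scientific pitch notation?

The capo raises the open B3 by 4 semitones to D#4; fretting 5 more gives B3 + 4 + 5 = B3 + 9 semitones = G#4.

G#4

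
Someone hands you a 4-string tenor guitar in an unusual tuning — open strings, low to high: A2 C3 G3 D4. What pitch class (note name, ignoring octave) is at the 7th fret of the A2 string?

Each fret is one semitone, so A2 + 7 = E.

E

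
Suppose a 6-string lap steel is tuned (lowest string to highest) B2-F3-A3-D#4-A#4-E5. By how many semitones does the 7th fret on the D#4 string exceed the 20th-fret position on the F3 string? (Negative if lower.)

D#4 at fret 7 → A#4 (MIDI 70); F3 at fret 20 → C#5 (MIDI 73).
70 − 73 = -3, so the two pitches are 3 semitones apart.

-3 semitones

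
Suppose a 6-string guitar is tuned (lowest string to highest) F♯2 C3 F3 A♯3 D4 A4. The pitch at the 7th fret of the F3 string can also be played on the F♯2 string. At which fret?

F3 at fret 7 is F3 + 7 semitones = C4.
The open F♯2 string is 11 semitones below the open F3, so the same pitch on the F♯2 string lies at fret 7 + 11 = 18.

18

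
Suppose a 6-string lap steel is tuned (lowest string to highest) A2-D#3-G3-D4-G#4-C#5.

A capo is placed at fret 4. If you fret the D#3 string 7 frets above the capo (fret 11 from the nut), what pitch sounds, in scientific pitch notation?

The capo raises the open D#3 by 4 semitones to G3; fretting 7 more gives D#3 + 4 + 7 = D#3 + 11 semitones = D4.

D4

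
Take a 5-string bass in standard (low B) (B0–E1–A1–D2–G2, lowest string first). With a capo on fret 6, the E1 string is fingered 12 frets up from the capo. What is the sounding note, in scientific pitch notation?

A#2

The capo raises the open E1 by 6 semitones to A#1; fretting 12 more gives E1 + 6 + 12 = E1 + 18 semitones = A#2.
(Also written Bb.)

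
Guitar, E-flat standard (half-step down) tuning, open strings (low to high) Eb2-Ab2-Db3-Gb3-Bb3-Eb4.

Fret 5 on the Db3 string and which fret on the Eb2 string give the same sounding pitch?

Db3 at fret 5 is Db3 + 5 semitones = Gb3.
The open Eb2 string is 10 semitones below the open Db3, so the same pitch on the Eb2 string lies at fret 5 + 10 = 15.

15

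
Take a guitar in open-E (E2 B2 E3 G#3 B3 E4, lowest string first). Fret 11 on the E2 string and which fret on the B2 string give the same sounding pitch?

Fret 11 on E2 is MIDI 40 + 11 = 51 (D#3). On the B2 string (open MIDI 47), that pitch is 51 − 47 = fret 4.

4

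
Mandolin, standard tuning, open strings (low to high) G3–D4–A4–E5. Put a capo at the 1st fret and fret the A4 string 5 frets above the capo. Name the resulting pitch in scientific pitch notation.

The capo raises the open A4 by 1 semitone to A#4; fretting 5 more gives A4 + 1 + 5 = A4 + 6 semitones = D#5.

D#5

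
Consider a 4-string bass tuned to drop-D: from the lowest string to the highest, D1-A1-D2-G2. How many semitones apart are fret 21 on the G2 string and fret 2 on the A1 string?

G2 at fret 21 → E4 (MIDI 64); A1 at fret 2 → B1 (MIDI 35).
64 − 35 = 29, so the two pitches are 29 semitones apart, with E4 the higher.

29 semitones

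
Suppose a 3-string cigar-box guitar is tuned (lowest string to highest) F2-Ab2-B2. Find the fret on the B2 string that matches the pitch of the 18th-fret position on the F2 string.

12

F2 at fret 18 is F2 + 18 semitones = B3.
The open B2 string is 6 semitones above the open F2, so the same pitch on the B2 string lies at fret 18 − 6 = 12.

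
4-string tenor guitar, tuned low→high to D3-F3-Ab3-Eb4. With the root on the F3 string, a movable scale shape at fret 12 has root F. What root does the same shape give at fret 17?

Moving from fret 12 to fret 17 shifts the root by 5 semitones.
F up 5 semitones is Bb.

Bb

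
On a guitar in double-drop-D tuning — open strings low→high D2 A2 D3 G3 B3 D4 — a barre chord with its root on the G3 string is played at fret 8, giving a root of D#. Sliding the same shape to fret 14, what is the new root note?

Moving from fret 8 to fret 14 shifts the root by 6 semitones.
D# up 6 semitones is A.

A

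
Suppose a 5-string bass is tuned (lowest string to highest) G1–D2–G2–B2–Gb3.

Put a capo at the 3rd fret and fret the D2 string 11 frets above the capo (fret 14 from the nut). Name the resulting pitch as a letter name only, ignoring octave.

E

The capo raises the open D2 by 3 semitones to F2; fretting 11 more gives D2 + 3 + 11 = D2 + 14 semitones, landing on E.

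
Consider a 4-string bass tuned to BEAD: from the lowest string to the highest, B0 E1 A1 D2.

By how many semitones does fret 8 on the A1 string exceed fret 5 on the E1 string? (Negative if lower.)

A1 at fret 8 → F2 (MIDI 41); E1 at fret 5 → A1 (MIDI 33).
41 − 33 = 8, so the two pitches are 8 semitones apart.

8 semitones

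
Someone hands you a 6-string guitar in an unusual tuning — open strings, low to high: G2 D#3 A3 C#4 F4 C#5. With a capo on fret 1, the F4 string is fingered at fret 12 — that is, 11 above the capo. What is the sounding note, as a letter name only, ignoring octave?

The capo raises the open F4 by 1 semitone to F#4; fretting 11 more gives F4 + 1 + 11 = F4 + 12 semitones, landing on F.

F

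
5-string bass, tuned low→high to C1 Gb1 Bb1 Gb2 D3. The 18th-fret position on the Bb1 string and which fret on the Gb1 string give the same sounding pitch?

Fret 18 on Bb1 is MIDI 34 + 18 = 52 (E3). On the Gb1 string (open MIDI 30), that pitch is 52 − 30 = fret 22.

22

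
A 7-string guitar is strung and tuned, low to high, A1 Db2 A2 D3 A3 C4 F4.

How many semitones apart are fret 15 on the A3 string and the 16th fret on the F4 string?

A3 at fret 15 → C5 (MIDI 72); F4 at fret 16 → A5 (MIDI 81).
72 − 81 = -9, so the two pitches are 9 semitones apart, with A5 the higher.

9 semitones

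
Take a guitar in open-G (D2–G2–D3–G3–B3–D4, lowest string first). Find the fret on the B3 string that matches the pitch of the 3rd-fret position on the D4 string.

D4 at fret 3 is D4 + 3 semitones = F4.
The open B3 string is 3 semitones below the open D4, so the same pitch on the B3 string lies at fret 3 + 3 = 6.

6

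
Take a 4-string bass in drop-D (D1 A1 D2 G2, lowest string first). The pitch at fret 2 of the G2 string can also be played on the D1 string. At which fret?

G2 at fret 2 is G2 + 2 semitones = A2.
The open D1 string is 17 semitones below the open G2, so the same pitch on the D1 string lies at fret 2 + 17 = 19.

19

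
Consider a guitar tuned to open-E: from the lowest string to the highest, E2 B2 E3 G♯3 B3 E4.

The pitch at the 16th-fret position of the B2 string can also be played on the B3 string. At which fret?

4

Fret 16 on B2 is MIDI 47 + 16 = 63 (D♯4). On the B3 string (open MIDI 59), that pitch is 63 − 59 = fret 4.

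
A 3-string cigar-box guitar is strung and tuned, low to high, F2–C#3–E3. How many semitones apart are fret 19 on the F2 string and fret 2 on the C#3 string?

F2 at fret 19 → C4 (MIDI 60); C#3 at fret 2 → D#3 (MIDI 51).
60 − 51 = 9, so the two pitches are 9 semitones apart, with C4 the higher.

9 semitones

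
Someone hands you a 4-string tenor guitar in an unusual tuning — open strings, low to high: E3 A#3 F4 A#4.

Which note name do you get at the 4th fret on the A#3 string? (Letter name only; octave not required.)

D

A#3 is MIDI 58. Adding 4 gives 62; 62 mod 12 = 2, i.e. D.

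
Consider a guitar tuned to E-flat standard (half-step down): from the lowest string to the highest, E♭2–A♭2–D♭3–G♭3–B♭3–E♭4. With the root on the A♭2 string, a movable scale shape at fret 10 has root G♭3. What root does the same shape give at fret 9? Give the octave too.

Moving from fret 10 to fret 9 shifts the root by -1 semitone.
G♭3 down 1 semitone is F3.

F3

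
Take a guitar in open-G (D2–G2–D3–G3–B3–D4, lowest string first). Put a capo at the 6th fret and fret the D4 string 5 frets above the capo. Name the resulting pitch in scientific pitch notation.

The capo raises the open D4 by 6 semitones to G♯4; fretting 5 more gives D4 + 6 + 5 = D4 + 11 semitones = C♯5.
(Also written D♭.)

C♯5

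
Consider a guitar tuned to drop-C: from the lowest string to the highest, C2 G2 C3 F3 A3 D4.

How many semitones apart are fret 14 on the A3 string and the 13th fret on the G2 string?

A3 at fret 14 → B4 (MIDI 71); G2 at fret 13 → G#3 (MIDI 56).
71 − 56 = 15, so the two pitches are 15 semitones apart, with B4 the higher.

15 semitones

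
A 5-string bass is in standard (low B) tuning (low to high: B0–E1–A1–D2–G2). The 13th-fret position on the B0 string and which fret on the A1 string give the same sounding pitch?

3

Fret 13 on B0 is MIDI 23 + 13 = 36 (C2). On the A1 string (open MIDI 33), that pitch is 36 − 33 = fret 3.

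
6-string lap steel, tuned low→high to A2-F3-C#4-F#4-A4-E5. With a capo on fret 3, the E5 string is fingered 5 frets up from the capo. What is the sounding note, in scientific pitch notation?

C6

The capo raises the open E5 by 3 semitones to G5; fretting 5 more gives E5 + 3 + 5 = E5 + 8 semitones = C6.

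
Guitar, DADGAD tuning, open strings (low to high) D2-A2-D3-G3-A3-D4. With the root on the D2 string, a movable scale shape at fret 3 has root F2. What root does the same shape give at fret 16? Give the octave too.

Moving from fret 3 to fret 16 shifts the root by 13 semitones.
F2 up 13 semitones is F#3.

F#3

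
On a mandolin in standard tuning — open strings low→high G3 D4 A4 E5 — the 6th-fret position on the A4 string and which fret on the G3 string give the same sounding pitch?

20

Fret 6 on A4 is MIDI 69 + 6 = 75 (D#5). On the G3 string (open MIDI 55), that pitch is 75 − 55 = fret 20.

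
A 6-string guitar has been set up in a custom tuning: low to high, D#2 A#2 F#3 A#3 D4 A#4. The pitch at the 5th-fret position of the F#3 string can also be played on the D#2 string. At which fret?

F#3 at fret 5 is F#3 + 5 semitones = B3.
The open D#2 string is 15 semitones below the open F#3, so the same pitch on the D#2 string lies at fret 5 + 15 = 20.

20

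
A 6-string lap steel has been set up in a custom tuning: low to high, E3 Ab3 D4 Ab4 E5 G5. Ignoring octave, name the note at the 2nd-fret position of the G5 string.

A

G5 is MIDI 79. Adding 2 gives 81; 81 mod 12 = 9, i.e. A.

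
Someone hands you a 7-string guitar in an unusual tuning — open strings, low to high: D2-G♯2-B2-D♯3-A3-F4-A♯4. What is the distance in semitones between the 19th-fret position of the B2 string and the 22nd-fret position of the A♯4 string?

B2 at fret 19 → F♯4 (MIDI 66); A♯4 at fret 22 → G♯6 (MIDI 92).
66 − 92 = -26, so the two pitches are 26 semitones apart, with G♯6 the higher.

26 semitones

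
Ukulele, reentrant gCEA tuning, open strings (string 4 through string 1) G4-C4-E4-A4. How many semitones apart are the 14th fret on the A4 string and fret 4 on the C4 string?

19 semitones

A4 at fret 14 → B5 (MIDI 83); C4 at fret 4 → E4 (MIDI 64).
83 − 64 = 19, so the two pitches are 19 semitones apart, with B5 the higher.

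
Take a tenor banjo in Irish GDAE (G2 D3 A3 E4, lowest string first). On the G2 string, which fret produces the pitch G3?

12

G3 is 12 semitones above the open G2 (G–G#–A–A#–…–F–F#–G), so it sits at fret 12.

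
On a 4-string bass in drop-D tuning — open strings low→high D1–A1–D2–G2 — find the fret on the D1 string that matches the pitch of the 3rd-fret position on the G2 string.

20

G2 at fret 3 is G2 + 3 semitones = A#2.
The open D1 string is 17 semitones below the open G2, so the same pitch on the D1 string lies at fret 3 + 17 = 20.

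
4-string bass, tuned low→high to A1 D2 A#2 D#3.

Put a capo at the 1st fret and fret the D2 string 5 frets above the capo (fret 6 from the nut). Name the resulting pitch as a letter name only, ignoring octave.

G#

The capo raises the open D2 by 1 semitone to D#2; fretting 5 more gives D2 + 1 + 5 = D2 + 6 semitones, landing on G#.
(Also written Ab.)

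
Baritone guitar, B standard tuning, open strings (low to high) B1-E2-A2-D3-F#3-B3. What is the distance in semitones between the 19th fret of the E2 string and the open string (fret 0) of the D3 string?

9 semitones

E2 at fret 19 → B3 (MIDI 59); D3 at fret 0 → D3 (MIDI 50).
59 − 50 = 9, so the two pitches are 9 semitones apart, with B3 the higher.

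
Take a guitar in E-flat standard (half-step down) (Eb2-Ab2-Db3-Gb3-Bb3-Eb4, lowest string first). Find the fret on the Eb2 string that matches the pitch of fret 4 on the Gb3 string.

Fret 4 on Gb3 is MIDI 54 + 4 = 58 (Bb3). On the Eb2 string (open MIDI 39), that pitch is 58 − 39 = fret 19.

19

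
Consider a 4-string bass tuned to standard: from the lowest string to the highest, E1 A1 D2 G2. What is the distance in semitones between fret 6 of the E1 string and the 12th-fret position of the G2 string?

21 semitones

E1 at fret 6 → A♯1 (MIDI 34); G2 at fret 12 → G3 (MIDI 55).
34 − 55 = -21, so the two pitches are 21 semitones apart, with G3 the higher.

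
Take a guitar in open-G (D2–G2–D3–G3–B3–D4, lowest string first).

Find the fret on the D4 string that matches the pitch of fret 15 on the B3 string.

Fret 15 on B3 is MIDI 59 + 15 = 74 (D5). On the D4 string (open MIDI 62), that pitch is 74 − 62 = fret 12.

12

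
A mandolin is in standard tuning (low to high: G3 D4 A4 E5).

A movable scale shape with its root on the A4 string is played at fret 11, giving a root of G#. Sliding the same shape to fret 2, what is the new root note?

B

Moving from fret 11 to fret 2 shifts the root by -9 semitones.
G# down 9 semitones is B.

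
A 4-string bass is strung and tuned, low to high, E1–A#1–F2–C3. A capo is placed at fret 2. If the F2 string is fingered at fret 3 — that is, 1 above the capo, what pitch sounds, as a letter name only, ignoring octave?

G#

The capo raises the open F2 by 2 semitones to G2; fretting 1 more gives F2 + 2 + 1 = F2 + 3 semitones, landing on G#.
(Also written Ab.)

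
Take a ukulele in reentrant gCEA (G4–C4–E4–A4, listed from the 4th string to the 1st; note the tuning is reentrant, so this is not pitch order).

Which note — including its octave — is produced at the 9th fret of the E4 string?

E4 is MIDI 64. Adding 9 gives 73, which is C♯5.
(Equivalently spelled D♭5.)

C♯5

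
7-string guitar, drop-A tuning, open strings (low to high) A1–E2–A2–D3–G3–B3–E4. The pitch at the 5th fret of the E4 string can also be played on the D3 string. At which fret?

19

E4 at fret 5 is E4 + 5 semitones = A4.
The open D3 string is 14 semitones below the open E4, so the same pitch on the D3 string lies at fret 5 + 14 = 19.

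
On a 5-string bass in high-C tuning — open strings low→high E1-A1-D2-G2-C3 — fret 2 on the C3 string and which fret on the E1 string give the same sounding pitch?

C3 at fret 2 is C3 + 2 semitones = D3.
The open E1 string is 20 semitones below the open C3, so the same pitch on the E1 string lies at fret 2 + 20 = 22.

22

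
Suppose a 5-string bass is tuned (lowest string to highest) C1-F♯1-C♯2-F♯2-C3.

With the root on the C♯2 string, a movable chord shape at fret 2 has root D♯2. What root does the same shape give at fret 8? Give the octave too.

A2

Moving from fret 2 to fret 8 shifts the root by 6 semitones.
D♯2 up 6 semitones is A2.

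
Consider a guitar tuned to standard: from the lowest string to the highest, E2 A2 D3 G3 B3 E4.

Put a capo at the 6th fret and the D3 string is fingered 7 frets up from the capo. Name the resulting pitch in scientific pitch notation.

The capo raises the open D3 by 6 semitones to G#3; fretting 7 more gives D3 + 6 + 7 = D3 + 13 semitones = D#4.

D#4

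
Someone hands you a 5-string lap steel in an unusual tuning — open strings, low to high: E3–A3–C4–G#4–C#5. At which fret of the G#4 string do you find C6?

16

C6 is 16 semitones above the open G#4 (G#–A–A#–B–…–A#–B–C), so it sits at fret 16.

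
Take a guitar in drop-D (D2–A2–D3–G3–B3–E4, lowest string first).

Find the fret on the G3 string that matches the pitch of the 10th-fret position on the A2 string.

A2 at fret 10 is A2 + 10 semitones = G3.
The open G3 string is 10 semitones above the open A2, so the same pitch on the G3 string lies at fret 10 − 10 = 0.

0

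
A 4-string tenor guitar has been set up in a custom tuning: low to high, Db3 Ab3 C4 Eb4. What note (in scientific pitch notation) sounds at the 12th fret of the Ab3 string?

Ab3 is MIDI 56. Adding 12 gives 68, which is Ab4.
(Equivalently spelled G#4.)

Ab4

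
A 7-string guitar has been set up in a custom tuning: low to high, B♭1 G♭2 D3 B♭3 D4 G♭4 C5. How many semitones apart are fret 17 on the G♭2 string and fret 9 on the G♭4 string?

G♭2 at fret 17 → B3 (MIDI 59); G♭4 at fret 9 → E♭5 (MIDI 75).
59 − 75 = -16, so the two pitches are 16 semitones apart, with E♭5 the higher.

16 semitones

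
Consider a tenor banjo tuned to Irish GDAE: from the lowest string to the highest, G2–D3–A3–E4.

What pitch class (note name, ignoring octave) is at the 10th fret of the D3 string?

D3 is MIDI 50. Adding 10 gives 60; 60 mod 12 = 0, i.e. C.

C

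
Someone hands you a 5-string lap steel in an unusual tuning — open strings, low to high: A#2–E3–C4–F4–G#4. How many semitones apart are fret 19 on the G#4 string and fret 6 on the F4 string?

G#4 at fret 19 → D#6 (MIDI 87); F4 at fret 6 → B4 (MIDI 71).
87 − 71 = 16, so the two pitches are 16 semitones apart, with D#6 the higher.

16 semitones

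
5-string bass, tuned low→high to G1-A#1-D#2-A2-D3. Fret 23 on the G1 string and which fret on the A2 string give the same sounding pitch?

Fret 23 on G1 is MIDI 31 + 23 = 54 (F#3). On the A2 string (open MIDI 45), that pitch is 54 − 45 = fret 9.

9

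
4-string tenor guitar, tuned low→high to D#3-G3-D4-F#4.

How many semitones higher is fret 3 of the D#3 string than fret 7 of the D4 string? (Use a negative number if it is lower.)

D#3 at fret 3 → F#3 (MIDI 54); D4 at fret 7 → A4 (MIDI 69).
54 − 69 = -15, so the two pitches are 15 semitones apart.

-15 semitones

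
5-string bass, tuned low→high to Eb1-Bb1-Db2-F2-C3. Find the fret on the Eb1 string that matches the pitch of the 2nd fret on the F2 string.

16

F2 at fret 2 is F2 + 2 semitones = G2.
The open Eb1 string is 14 semitones below the open F2, so the same pitch on the Eb1 string lies at fret 2 + 14 = 16.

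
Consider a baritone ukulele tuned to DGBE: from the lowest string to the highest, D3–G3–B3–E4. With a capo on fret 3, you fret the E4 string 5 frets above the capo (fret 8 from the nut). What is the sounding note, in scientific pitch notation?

The capo raises the open E4 by 3 semitones to G4; fretting 5 more gives E4 + 3 + 5 = E4 + 8 semitones = C5.

C5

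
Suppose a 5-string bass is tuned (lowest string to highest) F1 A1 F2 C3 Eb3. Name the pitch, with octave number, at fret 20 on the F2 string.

The open F2 string plus 20 semitones: F–Gb–G–Ab–…–B–C–Db.
The walk passes from B into C 2 times, so the octave number goes from 2 to 4.
(Equivalently spelled C#4.)

Db4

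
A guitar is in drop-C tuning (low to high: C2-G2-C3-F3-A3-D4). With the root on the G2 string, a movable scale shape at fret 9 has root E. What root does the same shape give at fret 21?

E

Moving from fret 9 to fret 21 shifts the root by 12 semitones.
E up 12 semitones is E.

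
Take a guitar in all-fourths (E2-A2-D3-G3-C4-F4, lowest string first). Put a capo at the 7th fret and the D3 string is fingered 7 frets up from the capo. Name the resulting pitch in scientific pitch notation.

E4

The capo raises the open D3 by 7 semitones to A3; fretting 7 more gives D3 + 7 + 7 = D3 + 14 semitones = E4.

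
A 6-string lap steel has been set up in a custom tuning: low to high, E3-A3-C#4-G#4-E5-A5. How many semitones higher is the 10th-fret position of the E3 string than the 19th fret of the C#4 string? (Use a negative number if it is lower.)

-18 semitones

E3 at fret 10 → D4 (MIDI 62); C#4 at fret 19 → G#5 (MIDI 80).
62 − 80 = -18, so the two pitches are 18 semitones apart.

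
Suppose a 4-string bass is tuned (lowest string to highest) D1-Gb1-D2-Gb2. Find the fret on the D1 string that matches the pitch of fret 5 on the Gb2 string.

Gb2 at fret 5 is Gb2 + 5 semitones = B2.
The open D1 string is 16 semitones below the open Gb2, so the same pitch on the D1 string lies at fret 5 + 16 = 21.

21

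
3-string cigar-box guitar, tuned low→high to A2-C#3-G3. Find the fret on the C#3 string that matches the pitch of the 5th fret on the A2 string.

1

Fret 5 on A2 is MIDI 45 + 5 = 50 (D3). On the C#3 string (open MIDI 49), that pitch is 50 − 49 = fret 1.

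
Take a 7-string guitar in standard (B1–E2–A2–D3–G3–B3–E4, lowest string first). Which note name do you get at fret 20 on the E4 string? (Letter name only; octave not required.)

The open E4 string plus 20 semitones: E–F–F#–G–…–A#–B–C.

C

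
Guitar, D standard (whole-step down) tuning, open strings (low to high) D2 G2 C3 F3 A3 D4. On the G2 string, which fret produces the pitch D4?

19

D4 is 19 semitones above the open G2 (G–G#–A–A#–…–C–C#–D), so it sits at fret 19.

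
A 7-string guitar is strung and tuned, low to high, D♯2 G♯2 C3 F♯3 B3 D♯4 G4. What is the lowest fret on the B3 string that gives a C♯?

2

From B3, count semitones up the chromatic scale until reaching C♯: B–C–C# — 2 steps.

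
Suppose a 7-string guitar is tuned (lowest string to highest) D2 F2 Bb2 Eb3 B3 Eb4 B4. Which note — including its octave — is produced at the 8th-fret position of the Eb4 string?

Each fret is one semitone, so Eb4 + 8 = B4.

B4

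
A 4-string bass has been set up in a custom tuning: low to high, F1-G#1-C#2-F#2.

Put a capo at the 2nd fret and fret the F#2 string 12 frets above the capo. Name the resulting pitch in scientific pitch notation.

The capo raises the open F#2 by 2 semitones to G#2; fretting 12 more gives F#2 + 2 + 12 = F#2 + 14 semitones = G#3.

G#3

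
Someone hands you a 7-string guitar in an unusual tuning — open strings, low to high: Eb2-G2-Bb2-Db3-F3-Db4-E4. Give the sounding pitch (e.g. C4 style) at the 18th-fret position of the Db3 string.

Db3 is MIDI 49. Adding 18 gives 67, which is G4.

G4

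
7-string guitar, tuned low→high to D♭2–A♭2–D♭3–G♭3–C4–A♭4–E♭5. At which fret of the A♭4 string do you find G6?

23

G6 is 23 semitones above the open A♭4 (Ab–A–Bb–B–…–F–Gb–G), so it sits at fret 23.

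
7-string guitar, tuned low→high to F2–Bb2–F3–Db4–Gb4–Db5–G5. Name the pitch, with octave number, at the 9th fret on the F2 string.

Each fret is one semitone, so F2 + 9 = D3.

D3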